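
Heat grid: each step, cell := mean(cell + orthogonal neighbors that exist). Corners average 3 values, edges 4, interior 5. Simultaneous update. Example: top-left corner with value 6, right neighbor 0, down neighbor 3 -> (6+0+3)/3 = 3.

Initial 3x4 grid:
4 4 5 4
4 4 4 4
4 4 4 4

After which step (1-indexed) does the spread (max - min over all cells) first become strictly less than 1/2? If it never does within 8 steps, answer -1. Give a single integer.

Step 1: max=13/3, min=4, spread=1/3
  -> spread < 1/2 first at step 1
Step 2: max=511/120, min=4, spread=31/120
Step 3: max=4531/1080, min=4, spread=211/1080
Step 4: max=448897/108000, min=7247/1800, spread=14077/108000
Step 5: max=4028407/972000, min=435683/108000, spread=5363/48600
Step 6: max=120380809/29160000, min=242869/60000, spread=93859/1166400
Step 7: max=7208674481/1749600000, min=394136467/97200000, spread=4568723/69984000
Step 8: max=431684435629/104976000000, min=11845618889/2916000000, spread=8387449/167961600

Answer: 1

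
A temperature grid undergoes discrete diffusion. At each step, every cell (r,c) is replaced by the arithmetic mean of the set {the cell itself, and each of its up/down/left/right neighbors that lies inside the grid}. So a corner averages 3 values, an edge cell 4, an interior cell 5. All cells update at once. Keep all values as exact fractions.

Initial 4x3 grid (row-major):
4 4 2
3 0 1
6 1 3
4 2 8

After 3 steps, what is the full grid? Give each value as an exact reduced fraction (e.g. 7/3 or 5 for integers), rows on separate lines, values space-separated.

Answer: 6313/2160 2023/800 4973/2160
21187/7200 327/125 17087/7200
7819/2400 18011/6000 21257/7200
1279/360 50719/14400 3697/1080

Derivation:
After step 1:
  11/3 5/2 7/3
  13/4 9/5 3/2
  7/2 12/5 13/4
  4 15/4 13/3
After step 2:
  113/36 103/40 19/9
  733/240 229/100 533/240
  263/80 147/50 689/240
  15/4 869/240 34/9
After step 3:
  6313/2160 2023/800 4973/2160
  21187/7200 327/125 17087/7200
  7819/2400 18011/6000 21257/7200
  1279/360 50719/14400 3697/1080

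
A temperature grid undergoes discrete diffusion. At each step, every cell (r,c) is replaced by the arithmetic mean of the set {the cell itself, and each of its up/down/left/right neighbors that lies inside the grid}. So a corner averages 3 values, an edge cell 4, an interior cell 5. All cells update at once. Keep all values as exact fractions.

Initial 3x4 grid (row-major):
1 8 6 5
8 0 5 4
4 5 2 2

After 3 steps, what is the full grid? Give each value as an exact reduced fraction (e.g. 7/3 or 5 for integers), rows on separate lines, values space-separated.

Answer: 1289/270 31651/7200 11467/2400 3193/720
60217/14400 26963/6000 2921/750 7459/1800
4721/1080 26851/7200 27301/7200 7369/2160

Derivation:
After step 1:
  17/3 15/4 6 5
  13/4 26/5 17/5 4
  17/3 11/4 7/2 8/3
After step 2:
  38/9 1237/240 363/80 5
  1187/240 367/100 221/50 113/30
  35/9 1027/240 739/240 61/18
After step 3:
  1289/270 31651/7200 11467/2400 3193/720
  60217/14400 26963/6000 2921/750 7459/1800
  4721/1080 26851/7200 27301/7200 7369/2160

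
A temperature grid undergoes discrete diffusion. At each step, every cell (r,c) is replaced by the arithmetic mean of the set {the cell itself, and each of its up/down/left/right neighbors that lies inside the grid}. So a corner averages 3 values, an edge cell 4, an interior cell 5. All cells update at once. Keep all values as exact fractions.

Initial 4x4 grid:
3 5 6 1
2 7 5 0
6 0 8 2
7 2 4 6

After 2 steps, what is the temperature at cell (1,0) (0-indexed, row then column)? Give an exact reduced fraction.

Answer: 923/240

Derivation:
Step 1: cell (1,0) = 9/2
Step 2: cell (1,0) = 923/240
Full grid after step 2:
  157/36 499/120 511/120 103/36
  923/240 467/100 381/100 203/60
  357/80 96/25 113/25 69/20
  4 357/80 321/80 13/3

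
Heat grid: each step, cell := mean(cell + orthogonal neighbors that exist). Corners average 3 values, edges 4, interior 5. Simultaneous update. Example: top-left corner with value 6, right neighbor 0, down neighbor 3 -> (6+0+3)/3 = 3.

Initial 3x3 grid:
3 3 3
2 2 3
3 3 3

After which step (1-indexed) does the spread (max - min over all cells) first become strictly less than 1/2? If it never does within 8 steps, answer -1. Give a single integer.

Answer: 2

Derivation:
Step 1: max=3, min=5/2, spread=1/2
Step 2: max=227/80, min=313/120, spread=11/48
  -> spread < 1/2 first at step 2
Step 3: max=337/120, min=19001/7200, spread=1219/7200
Step 4: max=267241/96000, min=1155397/432000, spread=755/6912
Step 5: max=47759881/17280000, min=69654509/25920000, spread=6353/82944
Step 6: max=2856122707/1036800000, min=4200541873/1555200000, spread=53531/995328
Step 7: max=6326385827/2304000000, min=252695555681/93312000000, spread=450953/11943936
Step 8: max=10229473549163/3732480000000, min=15195810206557/5598720000000, spread=3799043/143327232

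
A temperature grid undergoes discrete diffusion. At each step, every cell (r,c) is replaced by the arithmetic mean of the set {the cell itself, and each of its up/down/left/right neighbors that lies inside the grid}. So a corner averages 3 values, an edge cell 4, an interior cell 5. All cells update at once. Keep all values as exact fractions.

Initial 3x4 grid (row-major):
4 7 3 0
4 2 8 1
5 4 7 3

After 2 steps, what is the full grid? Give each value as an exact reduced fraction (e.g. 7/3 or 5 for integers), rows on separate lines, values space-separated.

Answer: 17/4 37/8 421/120 53/18
217/48 429/100 111/25 61/20
151/36 29/6 67/15 73/18

Derivation:
After step 1:
  5 4 9/2 4/3
  15/4 5 21/5 3
  13/3 9/2 11/2 11/3
After step 2:
  17/4 37/8 421/120 53/18
  217/48 429/100 111/25 61/20
  151/36 29/6 67/15 73/18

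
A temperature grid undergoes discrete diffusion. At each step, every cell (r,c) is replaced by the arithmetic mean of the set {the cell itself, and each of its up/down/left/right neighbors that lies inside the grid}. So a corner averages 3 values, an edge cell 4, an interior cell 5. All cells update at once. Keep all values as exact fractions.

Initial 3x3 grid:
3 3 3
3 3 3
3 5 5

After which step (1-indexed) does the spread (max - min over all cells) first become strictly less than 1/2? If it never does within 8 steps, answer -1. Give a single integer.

Answer: 4

Derivation:
Step 1: max=13/3, min=3, spread=4/3
Step 2: max=71/18, min=3, spread=17/18
Step 3: max=4087/1080, min=281/90, spread=143/216
Step 4: max=237149/64800, min=4313/1350, spread=1205/2592
  -> spread < 1/2 first at step 4
Step 5: max=13963303/3888000, min=117541/36000, spread=10151/31104
Step 6: max=825509141/233280000, min=32169209/9720000, spread=85517/373248
Step 7: max=49062790927/13996800000, min=3900953671/1166400000, spread=720431/4478976
Step 8: max=2923038194669/839808000000, min=9820161863/2916000000, spread=6069221/53747712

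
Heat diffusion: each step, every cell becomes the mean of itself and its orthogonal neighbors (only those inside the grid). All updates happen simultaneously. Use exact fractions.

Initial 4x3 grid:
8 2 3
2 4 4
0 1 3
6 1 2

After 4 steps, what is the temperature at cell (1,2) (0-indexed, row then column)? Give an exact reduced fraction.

Step 1: cell (1,2) = 7/2
Step 2: cell (1,2) = 29/10
Step 3: cell (1,2) = 3619/1200
Step 4: cell (1,2) = 26587/9000
Full grid after step 4:
  146351/43200 319423/96000 141901/43200
  24369/8000 364321/120000 26587/9000
  569783/216000 115661/45000 23267/9000
  4852/2025 1020331/432000 17071/7200

Answer: 26587/9000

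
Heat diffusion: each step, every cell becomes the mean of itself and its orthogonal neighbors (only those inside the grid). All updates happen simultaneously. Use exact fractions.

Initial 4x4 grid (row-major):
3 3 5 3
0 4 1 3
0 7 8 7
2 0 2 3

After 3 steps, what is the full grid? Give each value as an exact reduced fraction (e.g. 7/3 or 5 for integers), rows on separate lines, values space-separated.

After step 1:
  2 15/4 3 11/3
  7/4 3 21/5 7/2
  9/4 19/5 5 21/4
  2/3 11/4 13/4 4
After step 2:
  5/2 47/16 877/240 61/18
  9/4 33/10 187/50 997/240
  127/60 84/25 43/10 71/16
  17/9 157/60 15/4 25/6
After step 3:
  41/16 1487/480 24697/7200 4031/1080
  61/24 1247/400 11489/3000 28297/7200
  4327/1800 1177/375 1567/400 2047/480
  298/135 5227/1800 89/24 593/144

Answer: 41/16 1487/480 24697/7200 4031/1080
61/24 1247/400 11489/3000 28297/7200
4327/1800 1177/375 1567/400 2047/480
298/135 5227/1800 89/24 593/144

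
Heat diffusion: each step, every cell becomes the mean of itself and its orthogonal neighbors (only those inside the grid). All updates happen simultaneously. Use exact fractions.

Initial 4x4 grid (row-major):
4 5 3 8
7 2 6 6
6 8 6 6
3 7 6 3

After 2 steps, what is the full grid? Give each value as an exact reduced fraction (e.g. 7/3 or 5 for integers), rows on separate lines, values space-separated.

Answer: 163/36 299/60 289/60 53/9
1301/240 97/20 143/25 1321/240
1313/240 149/25 551/100 463/80
52/9 679/120 229/40 21/4

Derivation:
After step 1:
  16/3 7/2 11/2 17/3
  19/4 28/5 23/5 13/2
  6 29/5 32/5 21/4
  16/3 6 11/2 5
After step 2:
  163/36 299/60 289/60 53/9
  1301/240 97/20 143/25 1321/240
  1313/240 149/25 551/100 463/80
  52/9 679/120 229/40 21/4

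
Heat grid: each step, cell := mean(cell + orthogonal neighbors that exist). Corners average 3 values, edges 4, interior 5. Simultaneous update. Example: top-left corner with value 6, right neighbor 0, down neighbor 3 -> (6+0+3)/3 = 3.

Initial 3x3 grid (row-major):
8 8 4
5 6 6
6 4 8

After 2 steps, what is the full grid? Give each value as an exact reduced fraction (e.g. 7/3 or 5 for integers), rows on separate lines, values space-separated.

Answer: 79/12 253/40 37/6
481/80 611/100 119/20
23/4 57/10 6

Derivation:
After step 1:
  7 13/2 6
  25/4 29/5 6
  5 6 6
After step 2:
  79/12 253/40 37/6
  481/80 611/100 119/20
  23/4 57/10 6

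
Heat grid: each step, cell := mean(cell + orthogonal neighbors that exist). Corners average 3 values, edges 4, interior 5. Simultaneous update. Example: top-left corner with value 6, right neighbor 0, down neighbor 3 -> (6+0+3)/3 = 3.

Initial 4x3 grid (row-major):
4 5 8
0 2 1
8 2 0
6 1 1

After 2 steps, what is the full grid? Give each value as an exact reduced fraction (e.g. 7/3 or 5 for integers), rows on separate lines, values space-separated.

Answer: 15/4 173/48 73/18
25/8 78/25 125/48
151/40 121/50 421/240
23/6 323/120 25/18

Derivation:
After step 1:
  3 19/4 14/3
  7/2 2 11/4
  4 13/5 1
  5 5/2 2/3
After step 2:
  15/4 173/48 73/18
  25/8 78/25 125/48
  151/40 121/50 421/240
  23/6 323/120 25/18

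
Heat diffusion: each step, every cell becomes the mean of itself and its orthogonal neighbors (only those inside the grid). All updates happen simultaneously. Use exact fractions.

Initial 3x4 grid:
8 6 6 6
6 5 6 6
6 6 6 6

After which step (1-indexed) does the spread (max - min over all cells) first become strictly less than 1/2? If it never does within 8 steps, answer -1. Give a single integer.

Step 1: max=20/3, min=23/4, spread=11/12
Step 2: max=115/18, min=471/80, spread=361/720
Step 3: max=6749/1080, min=4739/800, spread=7027/21600
  -> spread < 1/2 first at step 3
Step 4: max=800117/129600, min=142523/24000, spread=9529/40500
Step 5: max=47673193/7776000, min=642469/108000, spread=56617/311040
Step 6: max=2846759087/466560000, min=77237917/12960000, spread=2647763/18662400
Step 7: max=170277353533/27993600000, min=4641831803/777600000, spread=25371269/223948800
Step 8: max=10193249598647/1679616000000, min=278954141077/46656000000, spread=1207204159/13436928000

Answer: 3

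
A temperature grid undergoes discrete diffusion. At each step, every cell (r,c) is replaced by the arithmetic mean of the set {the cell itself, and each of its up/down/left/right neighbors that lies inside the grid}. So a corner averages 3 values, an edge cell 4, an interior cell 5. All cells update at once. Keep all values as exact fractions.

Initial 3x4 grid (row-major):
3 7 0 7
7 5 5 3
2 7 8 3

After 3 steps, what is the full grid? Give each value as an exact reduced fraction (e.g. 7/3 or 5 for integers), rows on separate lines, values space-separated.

After step 1:
  17/3 15/4 19/4 10/3
  17/4 31/5 21/5 9/2
  16/3 11/2 23/4 14/3
After step 2:
  41/9 611/120 481/120 151/36
  429/80 239/50 127/25 167/40
  181/36 1367/240 1207/240 179/36
After step 3:
  10807/2160 1037/225 16537/3600 557/135
  23671/4800 2601/500 9229/2000 11053/2400
  5791/1080 36959/7200 37399/7200 10207/2160

Answer: 10807/2160 1037/225 16537/3600 557/135
23671/4800 2601/500 9229/2000 11053/2400
5791/1080 36959/7200 37399/7200 10207/2160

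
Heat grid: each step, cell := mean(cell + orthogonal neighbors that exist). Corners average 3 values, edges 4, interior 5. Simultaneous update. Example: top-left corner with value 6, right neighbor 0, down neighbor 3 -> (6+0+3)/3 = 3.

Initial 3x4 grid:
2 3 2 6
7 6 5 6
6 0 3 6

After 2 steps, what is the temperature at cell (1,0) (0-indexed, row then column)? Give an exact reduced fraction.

Answer: 1067/240

Derivation:
Step 1: cell (1,0) = 21/4
Step 2: cell (1,0) = 1067/240
Full grid after step 2:
  25/6 309/80 979/240 173/36
  1067/240 417/100 437/100 1189/240
  40/9 947/240 333/80 19/4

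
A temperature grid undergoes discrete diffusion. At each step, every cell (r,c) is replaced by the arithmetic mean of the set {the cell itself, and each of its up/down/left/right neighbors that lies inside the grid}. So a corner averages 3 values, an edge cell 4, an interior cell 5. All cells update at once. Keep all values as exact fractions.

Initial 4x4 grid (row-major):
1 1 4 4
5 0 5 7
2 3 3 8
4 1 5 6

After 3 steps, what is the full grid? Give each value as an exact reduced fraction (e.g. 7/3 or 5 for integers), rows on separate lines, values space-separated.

After step 1:
  7/3 3/2 7/2 5
  2 14/5 19/5 6
  7/2 9/5 24/5 6
  7/3 13/4 15/4 19/3
After step 2:
  35/18 38/15 69/20 29/6
  319/120 119/50 209/50 26/5
  289/120 323/100 403/100 347/60
  109/36 167/60 68/15 193/36
After step 3:
  2569/1080 9277/3600 4499/1200 809/180
  2113/900 8989/3000 481/125 5999/1200
  637/225 8899/3000 6527/1500 18337/3600
  2959/1080 12217/3600 15037/3600 1411/270

Answer: 2569/1080 9277/3600 4499/1200 809/180
2113/900 8989/3000 481/125 5999/1200
637/225 8899/3000 6527/1500 18337/3600
2959/1080 12217/3600 15037/3600 1411/270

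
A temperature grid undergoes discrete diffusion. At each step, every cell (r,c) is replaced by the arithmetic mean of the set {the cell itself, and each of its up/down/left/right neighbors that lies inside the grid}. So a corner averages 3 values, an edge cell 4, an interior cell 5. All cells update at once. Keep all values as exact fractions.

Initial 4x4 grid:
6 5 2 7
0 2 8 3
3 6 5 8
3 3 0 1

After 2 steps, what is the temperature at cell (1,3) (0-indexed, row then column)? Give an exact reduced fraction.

Answer: 75/16

Derivation:
Step 1: cell (1,3) = 13/2
Step 2: cell (1,3) = 75/16
Full grid after step 2:
  61/18 1027/240 69/16 16/3
  817/240 37/10 128/25 75/16
  251/80 97/25 197/50 383/80
  3 241/80 273/80 19/6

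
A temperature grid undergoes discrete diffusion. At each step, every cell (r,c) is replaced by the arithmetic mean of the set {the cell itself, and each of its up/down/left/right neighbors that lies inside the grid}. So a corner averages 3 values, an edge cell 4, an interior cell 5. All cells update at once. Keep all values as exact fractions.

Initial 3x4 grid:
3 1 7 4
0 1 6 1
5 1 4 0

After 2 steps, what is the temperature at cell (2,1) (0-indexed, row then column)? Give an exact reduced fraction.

Step 1: cell (2,1) = 11/4
Step 2: cell (2,1) = 93/40
Full grid after step 2:
  79/36 319/120 153/40 15/4
  443/240 68/25 78/25 733/240
  7/3 93/40 329/120 43/18

Answer: 93/40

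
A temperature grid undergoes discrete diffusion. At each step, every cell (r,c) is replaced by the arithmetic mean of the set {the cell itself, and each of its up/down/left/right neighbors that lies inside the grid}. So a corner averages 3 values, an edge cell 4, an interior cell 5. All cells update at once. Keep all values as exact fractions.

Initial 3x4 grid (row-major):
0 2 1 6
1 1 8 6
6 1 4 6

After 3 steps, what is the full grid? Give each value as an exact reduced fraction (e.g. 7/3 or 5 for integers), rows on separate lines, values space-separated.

After step 1:
  1 1 17/4 13/3
  2 13/5 4 13/2
  8/3 3 19/4 16/3
After step 2:
  4/3 177/80 163/48 181/36
  31/15 63/25 221/50 121/24
  23/9 781/240 205/48 199/36
After step 3:
  449/240 5677/2400 27101/7200 1939/432
  1907/900 2171/750 11789/3000 36031/7200
  5671/2160 22681/7200 31451/7200 2137/432

Answer: 449/240 5677/2400 27101/7200 1939/432
1907/900 2171/750 11789/3000 36031/7200
5671/2160 22681/7200 31451/7200 2137/432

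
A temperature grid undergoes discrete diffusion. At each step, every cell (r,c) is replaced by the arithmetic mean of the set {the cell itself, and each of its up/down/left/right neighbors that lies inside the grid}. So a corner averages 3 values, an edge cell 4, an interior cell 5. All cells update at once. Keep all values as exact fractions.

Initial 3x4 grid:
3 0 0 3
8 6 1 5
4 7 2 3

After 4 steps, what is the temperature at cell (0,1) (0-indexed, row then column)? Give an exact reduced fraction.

Step 1: cell (0,1) = 9/4
Step 2: cell (0,1) = 679/240
Step 3: cell (0,1) = 22717/7200
Step 4: cell (0,1) = 720769/216000
Full grid after step 4:
  495449/129600 720769/216000 606109/216000 168367/64800
  1236097/288000 455153/120000 190189/60000 208423/72000
  600199/129600 56759/13500 96373/27000 51923/16200

Answer: 720769/216000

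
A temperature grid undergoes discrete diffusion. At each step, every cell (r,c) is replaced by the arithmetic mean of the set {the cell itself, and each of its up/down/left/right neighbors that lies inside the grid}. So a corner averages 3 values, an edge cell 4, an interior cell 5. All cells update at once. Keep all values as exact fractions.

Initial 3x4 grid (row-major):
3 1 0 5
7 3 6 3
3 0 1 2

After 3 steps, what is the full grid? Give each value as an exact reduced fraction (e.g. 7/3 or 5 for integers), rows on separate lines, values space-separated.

Answer: 6979/2160 4067/1440 4223/1440 6151/2160
187/60 1199/400 3173/1200 2131/720
419/135 1901/720 319/120 463/180

Derivation:
After step 1:
  11/3 7/4 3 8/3
  4 17/5 13/5 4
  10/3 7/4 9/4 2
After step 2:
  113/36 709/240 601/240 29/9
  18/5 27/10 61/20 169/60
  109/36 161/60 43/20 11/4
After step 3:
  6979/2160 4067/1440 4223/1440 6151/2160
  187/60 1199/400 3173/1200 2131/720
  419/135 1901/720 319/120 463/180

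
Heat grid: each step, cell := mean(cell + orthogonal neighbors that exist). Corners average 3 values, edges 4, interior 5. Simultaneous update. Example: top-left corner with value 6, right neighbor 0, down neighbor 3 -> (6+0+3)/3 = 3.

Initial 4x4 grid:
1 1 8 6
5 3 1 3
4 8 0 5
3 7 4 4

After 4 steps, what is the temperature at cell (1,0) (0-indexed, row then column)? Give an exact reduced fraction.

Step 1: cell (1,0) = 13/4
Step 2: cell (1,0) = 851/240
Step 3: cell (1,0) = 1031/288
Step 4: cell (1,0) = 801893/216000
Full grid after step 4:
  22187/6480 766613/216000 813277/216000 31949/8100
  801893/216000 332107/90000 171013/45000 830827/216000
  898981/216000 370379/90000 174581/45000 830603/216000
  146663/32400 936781/216000 886133/216000 6269/1620

Answer: 801893/216000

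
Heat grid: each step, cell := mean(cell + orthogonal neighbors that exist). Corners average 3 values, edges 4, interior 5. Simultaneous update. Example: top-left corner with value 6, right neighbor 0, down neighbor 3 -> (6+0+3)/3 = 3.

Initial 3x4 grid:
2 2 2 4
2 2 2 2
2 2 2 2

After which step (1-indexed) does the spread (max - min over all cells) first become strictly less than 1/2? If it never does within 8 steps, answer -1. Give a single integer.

Answer: 3

Derivation:
Step 1: max=8/3, min=2, spread=2/3
Step 2: max=23/9, min=2, spread=5/9
Step 3: max=257/108, min=2, spread=41/108
  -> spread < 1/2 first at step 3
Step 4: max=30137/12960, min=2, spread=4217/12960
Step 5: max=1764349/777600, min=7279/3600, spread=38417/155520
Step 6: max=104512211/46656000, min=146597/72000, spread=1903471/9331200
Step 7: max=6199709089/2799360000, min=4435759/2160000, spread=18038617/111974400
Step 8: max=369191382851/167961600000, min=401726759/194400000, spread=883978523/6718464000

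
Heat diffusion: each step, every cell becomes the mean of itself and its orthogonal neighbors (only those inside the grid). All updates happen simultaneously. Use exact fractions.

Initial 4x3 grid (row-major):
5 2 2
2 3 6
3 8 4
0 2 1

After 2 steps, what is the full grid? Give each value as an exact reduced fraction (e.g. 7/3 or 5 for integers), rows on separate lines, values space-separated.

After step 1:
  3 3 10/3
  13/4 21/5 15/4
  13/4 4 19/4
  5/3 11/4 7/3
After step 2:
  37/12 203/60 121/36
  137/40 91/25 481/120
  73/24 379/100 89/24
  23/9 43/16 59/18

Answer: 37/12 203/60 121/36
137/40 91/25 481/120
73/24 379/100 89/24
23/9 43/16 59/18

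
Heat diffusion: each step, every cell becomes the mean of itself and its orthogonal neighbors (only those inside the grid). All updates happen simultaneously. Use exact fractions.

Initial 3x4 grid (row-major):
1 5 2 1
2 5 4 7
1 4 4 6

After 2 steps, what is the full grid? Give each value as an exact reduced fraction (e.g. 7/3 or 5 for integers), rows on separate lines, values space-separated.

After step 1:
  8/3 13/4 3 10/3
  9/4 4 22/5 9/2
  7/3 7/2 9/2 17/3
After step 2:
  49/18 155/48 839/240 65/18
  45/16 87/25 102/25 179/40
  97/36 43/12 271/60 44/9

Answer: 49/18 155/48 839/240 65/18
45/16 87/25 102/25 179/40
97/36 43/12 271/60 44/9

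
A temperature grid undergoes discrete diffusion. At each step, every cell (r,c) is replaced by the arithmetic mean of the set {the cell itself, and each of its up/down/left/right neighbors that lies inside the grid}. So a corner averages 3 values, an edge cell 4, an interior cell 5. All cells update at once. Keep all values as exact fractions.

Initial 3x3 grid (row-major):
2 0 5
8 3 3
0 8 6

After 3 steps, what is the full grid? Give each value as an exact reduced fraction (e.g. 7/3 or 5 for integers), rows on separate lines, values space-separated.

After step 1:
  10/3 5/2 8/3
  13/4 22/5 17/4
  16/3 17/4 17/3
After step 2:
  109/36 129/40 113/36
  979/240 373/100 1019/240
  77/18 393/80 85/18
After step 3:
  7439/2160 7873/2400 7639/2160
  54413/14400 8077/2000 57013/14400
  4777/1080 7057/1600 4997/1080

Answer: 7439/2160 7873/2400 7639/2160
54413/14400 8077/2000 57013/14400
4777/1080 7057/1600 4997/1080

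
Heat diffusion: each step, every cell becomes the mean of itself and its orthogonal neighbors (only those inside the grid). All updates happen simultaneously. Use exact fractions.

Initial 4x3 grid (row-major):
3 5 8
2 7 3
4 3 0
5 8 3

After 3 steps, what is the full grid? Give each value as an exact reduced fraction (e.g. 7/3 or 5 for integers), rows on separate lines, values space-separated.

Answer: 1825/432 67283/14400 995/216
3823/900 6193/1500 31409/7200
14867/3600 1577/375 27109/7200
9829/2160 59743/14400 4277/1080

Derivation:
After step 1:
  10/3 23/4 16/3
  4 4 9/2
  7/2 22/5 9/4
  17/3 19/4 11/3
After step 2:
  157/36 221/48 187/36
  89/24 453/100 193/48
  527/120 189/50 889/240
  167/36 1109/240 32/9
After step 3:
  1825/432 67283/14400 995/216
  3823/900 6193/1500 31409/7200
  14867/3600 1577/375 27109/7200
  9829/2160 59743/14400 4277/1080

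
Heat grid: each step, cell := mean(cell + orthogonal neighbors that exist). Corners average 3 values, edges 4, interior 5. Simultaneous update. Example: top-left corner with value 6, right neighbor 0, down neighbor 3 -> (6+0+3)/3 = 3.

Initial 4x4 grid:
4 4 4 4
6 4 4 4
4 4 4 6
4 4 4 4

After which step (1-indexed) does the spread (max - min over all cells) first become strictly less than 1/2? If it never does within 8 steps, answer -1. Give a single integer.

Step 1: max=14/3, min=4, spread=2/3
Step 2: max=271/60, min=4, spread=31/60
Step 3: max=2371/540, min=149/36, spread=34/135
  -> spread < 1/2 first at step 3
Step 4: max=46763/10800, min=9391/2250, spread=8431/54000
Step 5: max=83647/19440, min=681133/162000, spread=2986/30375
Step 6: max=62348953/14580000, min=342259/81000, spread=742333/14580000
Step 7: max=1867947031/437400000, min=123383801/29160000, spread=268594/6834375
Step 8: max=55916055961/13122000000, min=18544334899/4374000000, spread=2211338/102515625

Answer: 3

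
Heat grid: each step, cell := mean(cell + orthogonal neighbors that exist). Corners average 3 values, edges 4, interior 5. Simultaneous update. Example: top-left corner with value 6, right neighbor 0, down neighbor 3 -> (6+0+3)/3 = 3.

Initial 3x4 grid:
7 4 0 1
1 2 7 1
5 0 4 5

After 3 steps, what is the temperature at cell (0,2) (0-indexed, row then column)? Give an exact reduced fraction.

Step 1: cell (0,2) = 3
Step 2: cell (0,2) = 583/240
Step 3: cell (0,2) = 20341/7200
Full grid after step 3:
  151/45 7457/2400 20341/7200 5323/2160
  5083/1600 6231/2000 2903/1000 2359/800
  1063/360 7207/2400 23291/7200 6773/2160

Answer: 20341/7200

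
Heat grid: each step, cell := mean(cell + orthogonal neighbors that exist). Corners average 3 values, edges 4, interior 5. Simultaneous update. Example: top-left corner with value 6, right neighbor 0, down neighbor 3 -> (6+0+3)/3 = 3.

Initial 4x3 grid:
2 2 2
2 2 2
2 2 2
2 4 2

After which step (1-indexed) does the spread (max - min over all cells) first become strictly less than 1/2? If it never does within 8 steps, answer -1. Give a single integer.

Step 1: max=8/3, min=2, spread=2/3
Step 2: max=307/120, min=2, spread=67/120
Step 3: max=2597/1080, min=2, spread=437/1080
  -> spread < 1/2 first at step 3
Step 4: max=1021531/432000, min=1009/500, spread=29951/86400
Step 5: max=8991821/3888000, min=6908/3375, spread=206761/777600
Step 6: max=3566595571/1555200000, min=5565671/2700000, spread=14430763/62208000
Step 7: max=211731741689/93312000000, min=449652727/216000000, spread=139854109/746496000
Step 8: max=12619911890251/5598720000000, min=40731228977/19440000000, spread=7114543559/44789760000

Answer: 3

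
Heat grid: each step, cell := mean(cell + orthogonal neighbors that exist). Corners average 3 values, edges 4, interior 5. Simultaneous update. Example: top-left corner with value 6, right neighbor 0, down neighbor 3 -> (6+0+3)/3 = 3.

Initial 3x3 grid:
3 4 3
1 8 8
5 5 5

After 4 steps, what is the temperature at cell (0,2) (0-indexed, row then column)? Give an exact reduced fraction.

Answer: 12061/2400

Derivation:
Step 1: cell (0,2) = 5
Step 2: cell (0,2) = 31/6
Step 3: cell (0,2) = 1807/360
Step 4: cell (0,2) = 12061/2400
Full grid after step 4:
  561869/129600 1996949/432000 12061/2400
  3838523/864000 879713/180000 374929/72000
  9521/2025 4343773/864000 77641/14400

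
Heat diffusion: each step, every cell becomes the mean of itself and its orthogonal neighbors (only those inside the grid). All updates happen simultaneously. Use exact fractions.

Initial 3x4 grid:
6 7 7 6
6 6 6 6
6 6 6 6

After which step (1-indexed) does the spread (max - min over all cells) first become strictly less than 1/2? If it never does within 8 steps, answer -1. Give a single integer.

Step 1: max=13/2, min=6, spread=1/2
Step 2: max=383/60, min=6, spread=23/60
  -> spread < 1/2 first at step 2
Step 3: max=11351/1800, min=1091/180, spread=49/200
Step 4: max=169171/27000, min=16451/2700, spread=4661/27000
Step 5: max=5052307/810000, min=825697/135000, spread=157/1296
Step 6: max=302232413/48600000, min=16556141/2700000, spread=1351/15552
Step 7: max=9047911721/1458000000, min=746423633/121500000, spread=5813/93312
Step 8: max=135518688391/21870000000, min=44847219047/7290000000, spread=6253/139968

Answer: 2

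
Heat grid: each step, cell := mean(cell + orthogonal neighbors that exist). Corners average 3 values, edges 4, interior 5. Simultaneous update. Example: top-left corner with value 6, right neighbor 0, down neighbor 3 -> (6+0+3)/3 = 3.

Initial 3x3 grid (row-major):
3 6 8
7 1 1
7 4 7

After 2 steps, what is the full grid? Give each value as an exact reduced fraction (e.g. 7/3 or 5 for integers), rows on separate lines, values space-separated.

After step 1:
  16/3 9/2 5
  9/2 19/5 17/4
  6 19/4 4
After step 2:
  43/9 559/120 55/12
  589/120 109/25 341/80
  61/12 371/80 13/3

Answer: 43/9 559/120 55/12
589/120 109/25 341/80
61/12 371/80 13/3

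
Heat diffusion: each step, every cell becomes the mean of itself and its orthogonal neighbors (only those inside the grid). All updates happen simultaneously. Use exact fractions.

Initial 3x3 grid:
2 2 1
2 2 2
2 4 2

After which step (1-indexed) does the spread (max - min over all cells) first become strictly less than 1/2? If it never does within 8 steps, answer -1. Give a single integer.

Answer: 3

Derivation:
Step 1: max=8/3, min=5/3, spread=1
Step 2: max=307/120, min=31/18, spread=301/360
Step 3: max=2597/1080, min=27623/14400, spread=21011/43200
  -> spread < 1/2 first at step 3
Step 4: max=1000303/432000, min=127609/64800, spread=448729/1296000
Step 5: max=8836373/3888000, min=7932623/3888000, spread=1205/5184
Step 6: max=520182931/233280000, min=482116681/233280000, spread=10151/62208
Step 7: max=30933063557/13996800000, min=29329619807/13996800000, spread=85517/746496
Step 8: max=1840072079779/839808000000, min=1772531673529/839808000000, spread=720431/8957952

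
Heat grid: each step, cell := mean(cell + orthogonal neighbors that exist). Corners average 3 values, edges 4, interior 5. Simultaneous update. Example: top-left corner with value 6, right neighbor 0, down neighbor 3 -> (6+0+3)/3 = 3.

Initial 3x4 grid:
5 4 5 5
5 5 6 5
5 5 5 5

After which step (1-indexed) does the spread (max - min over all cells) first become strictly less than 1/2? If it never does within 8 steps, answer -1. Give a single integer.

Step 1: max=21/4, min=14/3, spread=7/12
Step 2: max=31/6, min=173/36, spread=13/36
  -> spread < 1/2 first at step 2
Step 3: max=1847/360, min=2099/432, spread=587/2160
Step 4: max=221423/43200, min=317437/64800, spread=5879/25920
Step 5: max=13229707/2592000, min=2395351/486000, spread=272701/1555200
Step 6: max=791697893/155520000, min=577142651/116640000, spread=2660923/18662400
Step 7: max=47375078287/9331200000, min=34739875009/6998400000, spread=126629393/1119744000
Step 8: max=2836865249933/559872000000, min=2089156787231/419904000000, spread=1231748807/13436928000

Answer: 2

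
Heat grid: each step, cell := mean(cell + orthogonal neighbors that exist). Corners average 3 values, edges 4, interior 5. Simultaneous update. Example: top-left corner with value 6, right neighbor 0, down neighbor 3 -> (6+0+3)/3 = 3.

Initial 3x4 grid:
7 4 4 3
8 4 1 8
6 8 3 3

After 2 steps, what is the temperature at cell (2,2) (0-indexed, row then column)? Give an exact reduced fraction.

Step 1: cell (2,2) = 15/4
Step 2: cell (2,2) = 53/12
Full grid after step 2:
  52/9 229/48 67/16 47/12
  299/48 101/20 39/10 209/48
  113/18 16/3 53/12 73/18

Answer: 53/12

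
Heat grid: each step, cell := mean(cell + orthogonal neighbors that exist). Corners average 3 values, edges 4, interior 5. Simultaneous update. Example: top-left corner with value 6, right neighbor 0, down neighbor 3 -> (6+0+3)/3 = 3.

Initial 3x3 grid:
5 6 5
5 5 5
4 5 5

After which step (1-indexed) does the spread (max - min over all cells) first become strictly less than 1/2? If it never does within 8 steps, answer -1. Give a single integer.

Answer: 3

Derivation:
Step 1: max=16/3, min=14/3, spread=2/3
Step 2: max=1267/240, min=85/18, spread=401/720
Step 3: max=11237/2160, min=5261/1080, spread=143/432
  -> spread < 1/2 first at step 3
Step 4: max=665479/129600, min=317677/64800, spread=1205/5184
Step 5: max=39770813/7776000, min=19250969/3888000, spread=10151/62208
Step 6: max=2372662111/466560000, min=1159606993/233280000, spread=85517/746496
Step 7: max=141961756517/27993600000, min=69855204821/13996800000, spread=720431/8957952
Step 8: max=8495677489399/1679616000000, min=4200422955637/839808000000, spread=6069221/107495424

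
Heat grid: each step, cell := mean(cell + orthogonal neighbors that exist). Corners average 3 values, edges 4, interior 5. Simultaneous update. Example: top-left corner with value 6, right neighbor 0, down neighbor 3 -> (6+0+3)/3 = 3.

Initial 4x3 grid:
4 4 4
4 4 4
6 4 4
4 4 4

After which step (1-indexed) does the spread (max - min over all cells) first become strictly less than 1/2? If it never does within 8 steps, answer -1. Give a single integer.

Step 1: max=14/3, min=4, spread=2/3
Step 2: max=271/60, min=4, spread=31/60
Step 3: max=2371/540, min=4, spread=211/540
  -> spread < 1/2 first at step 3
Step 4: max=232897/54000, min=3647/900, spread=14077/54000
Step 5: max=2084407/486000, min=219683/54000, spread=5363/24300
Step 6: max=62060809/14580000, min=122869/30000, spread=93859/583200
Step 7: max=3709474481/874800000, min=199736467/48600000, spread=4568723/34992000
Step 8: max=221732435629/52488000000, min=6013618889/1458000000, spread=8387449/83980800

Answer: 3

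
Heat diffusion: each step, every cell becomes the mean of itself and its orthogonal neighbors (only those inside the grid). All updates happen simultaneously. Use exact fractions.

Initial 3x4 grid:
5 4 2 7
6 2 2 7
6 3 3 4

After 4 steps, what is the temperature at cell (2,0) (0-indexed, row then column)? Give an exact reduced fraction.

Answer: 176999/43200

Derivation:
Step 1: cell (2,0) = 5
Step 2: cell (2,0) = 53/12
Step 3: cell (2,0) = 3043/720
Step 4: cell (2,0) = 176999/43200
Full grid after step 4:
  178399/43200 72301/18000 109249/27000 136993/32400
  397777/96000 157843/40000 59563/15000 299599/72000
  176999/43200 141727/36000 421871/108000 131843/32400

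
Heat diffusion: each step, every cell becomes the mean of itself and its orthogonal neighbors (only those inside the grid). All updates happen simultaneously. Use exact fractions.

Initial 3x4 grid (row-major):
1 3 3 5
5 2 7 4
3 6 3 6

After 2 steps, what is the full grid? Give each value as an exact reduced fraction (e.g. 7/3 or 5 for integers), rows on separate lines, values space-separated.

After step 1:
  3 9/4 9/2 4
  11/4 23/5 19/5 11/2
  14/3 7/2 11/2 13/3
After step 2:
  8/3 287/80 291/80 14/3
  901/240 169/50 239/50 529/120
  131/36 137/30 257/60 46/9

Answer: 8/3 287/80 291/80 14/3
901/240 169/50 239/50 529/120
131/36 137/30 257/60 46/9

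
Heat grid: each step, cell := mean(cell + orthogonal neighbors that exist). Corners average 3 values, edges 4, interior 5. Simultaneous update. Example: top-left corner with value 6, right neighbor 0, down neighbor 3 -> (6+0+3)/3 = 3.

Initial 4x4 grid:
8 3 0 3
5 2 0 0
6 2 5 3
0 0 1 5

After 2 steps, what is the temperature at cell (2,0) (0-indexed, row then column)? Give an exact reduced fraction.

Answer: 27/8

Derivation:
Step 1: cell (2,0) = 13/4
Step 2: cell (2,0) = 27/8
Full grid after step 2:
  83/18 749/240 143/80 4/3
  487/120 153/50 9/5 143/80
  27/8 58/25 63/25 199/80
  2 17/8 87/40 3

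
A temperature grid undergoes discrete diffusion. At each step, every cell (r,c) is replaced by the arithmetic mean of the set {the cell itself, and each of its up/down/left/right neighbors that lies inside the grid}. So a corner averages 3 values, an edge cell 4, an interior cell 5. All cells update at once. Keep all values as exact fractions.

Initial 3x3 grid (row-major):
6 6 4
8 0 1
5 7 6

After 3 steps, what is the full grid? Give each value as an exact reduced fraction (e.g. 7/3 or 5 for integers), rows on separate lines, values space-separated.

Answer: 11119/2160 15637/3600 8659/2160
72523/14400 3497/750 55423/14400
11509/2160 33149/7200 9289/2160

Derivation:
After step 1:
  20/3 4 11/3
  19/4 22/5 11/4
  20/3 9/2 14/3
After step 2:
  185/36 281/60 125/36
  1349/240 102/25 929/240
  191/36 607/120 143/36
After step 3:
  11119/2160 15637/3600 8659/2160
  72523/14400 3497/750 55423/14400
  11509/2160 33149/7200 9289/2160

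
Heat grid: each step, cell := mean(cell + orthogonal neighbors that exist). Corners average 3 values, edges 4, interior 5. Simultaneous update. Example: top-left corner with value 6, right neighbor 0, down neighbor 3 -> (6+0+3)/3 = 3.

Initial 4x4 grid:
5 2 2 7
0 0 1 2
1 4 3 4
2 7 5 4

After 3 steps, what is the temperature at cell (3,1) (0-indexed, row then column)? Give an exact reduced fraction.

Step 1: cell (3,1) = 9/2
Step 2: cell (3,1) = 187/48
Step 3: cell (3,1) = 25463/7200
Full grid after step 3:
  2167/1080 3187/1440 19519/7200 406/135
  2923/1440 6799/3000 4009/1500 22669/7200
  18263/7200 8551/3000 4937/1500 5017/1440
  683/216 25463/7200 5563/1440 539/135

Answer: 25463/7200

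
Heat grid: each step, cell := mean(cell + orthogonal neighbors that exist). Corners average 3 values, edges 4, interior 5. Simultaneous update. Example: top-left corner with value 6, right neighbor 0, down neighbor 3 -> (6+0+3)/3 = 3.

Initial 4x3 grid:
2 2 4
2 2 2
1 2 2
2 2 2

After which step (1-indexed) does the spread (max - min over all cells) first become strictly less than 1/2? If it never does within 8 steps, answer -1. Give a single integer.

Answer: 4

Derivation:
Step 1: max=8/3, min=5/3, spread=1
Step 2: max=23/9, min=209/120, spread=293/360
Step 3: max=257/108, min=1949/1080, spread=23/40
Step 4: max=148993/64800, min=59759/32400, spread=131/288
  -> spread < 1/2 first at step 4
Step 5: max=8689157/3888000, min=1824923/972000, spread=30877/86400
Step 6: max=511406383/233280000, min=869234/455625, spread=98309/345600
Step 7: max=30230094197/13996800000, min=3382690309/1749600000, spread=14082541/62208000
Step 8: max=1793650674223/839808000000, min=205152014231/104976000000, spread=135497387/746496000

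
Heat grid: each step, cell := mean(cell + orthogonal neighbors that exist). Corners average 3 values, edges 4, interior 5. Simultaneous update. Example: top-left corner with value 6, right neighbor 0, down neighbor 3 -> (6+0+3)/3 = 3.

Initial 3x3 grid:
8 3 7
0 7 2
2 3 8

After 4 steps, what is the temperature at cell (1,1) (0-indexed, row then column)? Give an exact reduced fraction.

Step 1: cell (1,1) = 3
Step 2: cell (1,1) = 49/10
Step 3: cell (1,1) = 2413/600
Step 4: cell (1,1) = 159611/36000
Full grid after step 4:
  55949/12960 757331/172800 41521/8640
  673231/172800 159611/36000 96857/21600
  102103/25920 14447/3600 7313/1620

Answer: 159611/36000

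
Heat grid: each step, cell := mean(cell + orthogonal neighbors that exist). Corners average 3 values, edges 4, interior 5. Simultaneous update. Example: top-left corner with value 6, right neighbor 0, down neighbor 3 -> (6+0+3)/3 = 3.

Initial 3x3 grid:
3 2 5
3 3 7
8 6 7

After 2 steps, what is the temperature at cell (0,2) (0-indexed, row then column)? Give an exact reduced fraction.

Step 1: cell (0,2) = 14/3
Step 2: cell (0,2) = 161/36
Full grid after step 2:
  61/18 887/240 161/36
  1007/240 116/25 631/120
  191/36 169/30 109/18

Answer: 161/36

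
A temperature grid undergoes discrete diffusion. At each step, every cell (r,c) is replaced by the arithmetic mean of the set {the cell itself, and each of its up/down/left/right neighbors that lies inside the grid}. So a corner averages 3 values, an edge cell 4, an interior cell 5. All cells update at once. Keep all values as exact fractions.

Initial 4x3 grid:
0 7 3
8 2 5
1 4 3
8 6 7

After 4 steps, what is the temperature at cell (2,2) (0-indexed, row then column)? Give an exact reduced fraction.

Step 1: cell (2,2) = 19/4
Step 2: cell (2,2) = 62/15
Step 3: cell (2,2) = 1072/225
Step 4: cell (2,2) = 483079/108000
Full grid after step 4:
  5393/1350 301751/72000 4841/1200
  77909/18000 122729/30000 156943/36000
  80159/18000 1688173/360000 483079/108000
  213041/43200 4144187/864000 639823/129600

Answer: 483079/108000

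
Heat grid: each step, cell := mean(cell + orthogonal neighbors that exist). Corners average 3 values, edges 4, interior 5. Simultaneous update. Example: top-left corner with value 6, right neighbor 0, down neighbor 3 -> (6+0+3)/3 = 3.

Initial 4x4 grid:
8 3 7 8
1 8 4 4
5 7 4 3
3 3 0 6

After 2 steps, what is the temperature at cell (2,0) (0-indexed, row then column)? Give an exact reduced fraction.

Answer: 557/120

Derivation:
Step 1: cell (2,0) = 4
Step 2: cell (2,0) = 557/120
Full grid after step 2:
  16/3 103/20 89/15 199/36
  181/40 137/25 477/100 311/60
  557/120 417/100 219/50 39/10
  131/36 467/120 131/40 7/2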